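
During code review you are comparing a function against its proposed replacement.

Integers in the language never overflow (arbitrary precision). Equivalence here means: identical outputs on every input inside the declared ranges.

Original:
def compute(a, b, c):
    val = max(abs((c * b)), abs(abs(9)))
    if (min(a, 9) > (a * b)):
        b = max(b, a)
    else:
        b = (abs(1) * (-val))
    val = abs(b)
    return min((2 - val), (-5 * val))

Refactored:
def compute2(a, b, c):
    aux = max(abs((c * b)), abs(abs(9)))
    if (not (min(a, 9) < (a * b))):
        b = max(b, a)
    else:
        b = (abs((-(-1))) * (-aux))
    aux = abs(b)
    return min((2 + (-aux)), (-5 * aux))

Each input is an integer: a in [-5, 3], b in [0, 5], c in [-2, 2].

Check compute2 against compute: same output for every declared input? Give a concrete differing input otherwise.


Not equivalent: a=-5, b=1, c=-2 separates them (-45 vs -5).
compute: val = 9; (min(a, 9) > (a * b)) -> false; b = -9; val = 9; return -45
compute2: aux = 9; (not (min(a, 9) < (a * b))) -> true; b = 1; aux = 1; return -5
verdict: not equivalent; witness: a=-5, b=1, c=-2


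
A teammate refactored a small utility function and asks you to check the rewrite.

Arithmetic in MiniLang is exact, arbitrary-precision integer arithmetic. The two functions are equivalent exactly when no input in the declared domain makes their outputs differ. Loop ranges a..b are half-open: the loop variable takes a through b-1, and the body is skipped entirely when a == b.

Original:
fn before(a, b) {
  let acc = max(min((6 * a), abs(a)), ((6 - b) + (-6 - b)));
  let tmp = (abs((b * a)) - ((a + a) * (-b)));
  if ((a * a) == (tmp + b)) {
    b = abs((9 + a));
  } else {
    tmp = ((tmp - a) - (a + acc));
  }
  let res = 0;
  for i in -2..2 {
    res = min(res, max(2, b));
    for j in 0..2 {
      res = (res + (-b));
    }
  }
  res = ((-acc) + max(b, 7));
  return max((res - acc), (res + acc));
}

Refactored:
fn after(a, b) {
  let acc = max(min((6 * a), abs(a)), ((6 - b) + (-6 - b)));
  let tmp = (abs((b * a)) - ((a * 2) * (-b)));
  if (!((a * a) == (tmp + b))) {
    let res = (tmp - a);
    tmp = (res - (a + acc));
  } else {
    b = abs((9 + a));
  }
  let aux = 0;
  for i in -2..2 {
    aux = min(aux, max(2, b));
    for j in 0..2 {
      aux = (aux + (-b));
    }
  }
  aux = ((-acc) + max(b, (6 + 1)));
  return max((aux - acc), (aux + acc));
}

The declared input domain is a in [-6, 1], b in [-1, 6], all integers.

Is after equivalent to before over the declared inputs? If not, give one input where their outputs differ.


Equivalent — the differences include constant usage differs, and arithmetic usage differs, and local variable names differ, and statement counts differ, and boolean connective usage differs, yet no declared input distinguishes the two.
One worked example (a=-2, b=3) — before: acc = -6; tmp = -6; ((a * a) == (tmp + b)) -> false; tmp = 4; res = 0; [i=-2]; res = 0; [j=0]; res = -3; [j=1]; res = -6; [i=-1]; res = -6; [j=0]; res = -9; [j=1]; res = -12; [i=0]; res = -12; [j=0]; res = -15; [j=1]; res = -18; [i=1]; res = -18; [j=0]; res = -21; [j=1]; res = -24; res = 13; return 19; after: acc = -6; tmp = -6; (!((a * a) == (tmp + b))) -> true; res = -4; tmp = 4; aux = 0; [i=-2]; aux = 0; [j=0]; aux = -3; [j=1]; aux = -6; [i=-1]; aux = -6; [j=0]; aux = -9; [j=1]; aux = -12; [i=0]; aux = -12; [j=0]; aux = -15; [j=1]; aux = -18; [i=1]; aux = -18; [j=0]; aux = -21; [j=1]; aux = -24; aux = 13; return 19; agreement on 19.
Every one of the 64 inputs gives matching results.
verdict: equivalent


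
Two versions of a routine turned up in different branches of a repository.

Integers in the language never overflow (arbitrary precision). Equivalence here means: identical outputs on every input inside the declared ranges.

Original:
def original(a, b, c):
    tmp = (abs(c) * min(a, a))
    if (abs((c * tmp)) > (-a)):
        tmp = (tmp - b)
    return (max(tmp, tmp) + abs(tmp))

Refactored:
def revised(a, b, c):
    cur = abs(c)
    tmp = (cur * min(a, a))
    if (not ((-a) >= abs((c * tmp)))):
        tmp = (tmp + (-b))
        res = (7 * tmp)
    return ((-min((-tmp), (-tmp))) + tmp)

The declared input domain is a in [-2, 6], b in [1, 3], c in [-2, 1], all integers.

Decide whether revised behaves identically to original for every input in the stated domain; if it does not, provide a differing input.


These are not equivalent — on a=-2, b=1, c=-2 the outputs split (0 vs -10).
original: tmp becomes -4; next (abs((c * tmp)) > (-a)) evaluates to true; next tmp becomes -5; next final value 0
revised: cur becomes 2; next tmp becomes -4; next (not ((-a) >= abs((c * tmp)))) evaluates to true; next tmp becomes -5; next res becomes -35; next final value -10
verdict: not equivalent; witness: a=-2, b=1, c=-2


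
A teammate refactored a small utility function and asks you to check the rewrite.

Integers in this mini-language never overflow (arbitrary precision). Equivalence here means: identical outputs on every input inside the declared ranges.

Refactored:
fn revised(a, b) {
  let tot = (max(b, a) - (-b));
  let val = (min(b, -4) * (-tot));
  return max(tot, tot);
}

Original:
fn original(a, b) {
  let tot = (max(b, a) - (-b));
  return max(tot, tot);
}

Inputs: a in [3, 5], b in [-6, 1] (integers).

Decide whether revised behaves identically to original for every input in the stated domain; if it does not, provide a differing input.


Although statement counts differ; and local variable names differ; and min/max/abs usage differs; and constant usage differs; and arithmetic usage differs, 24/24 inputs agree.
verdict: equivalent


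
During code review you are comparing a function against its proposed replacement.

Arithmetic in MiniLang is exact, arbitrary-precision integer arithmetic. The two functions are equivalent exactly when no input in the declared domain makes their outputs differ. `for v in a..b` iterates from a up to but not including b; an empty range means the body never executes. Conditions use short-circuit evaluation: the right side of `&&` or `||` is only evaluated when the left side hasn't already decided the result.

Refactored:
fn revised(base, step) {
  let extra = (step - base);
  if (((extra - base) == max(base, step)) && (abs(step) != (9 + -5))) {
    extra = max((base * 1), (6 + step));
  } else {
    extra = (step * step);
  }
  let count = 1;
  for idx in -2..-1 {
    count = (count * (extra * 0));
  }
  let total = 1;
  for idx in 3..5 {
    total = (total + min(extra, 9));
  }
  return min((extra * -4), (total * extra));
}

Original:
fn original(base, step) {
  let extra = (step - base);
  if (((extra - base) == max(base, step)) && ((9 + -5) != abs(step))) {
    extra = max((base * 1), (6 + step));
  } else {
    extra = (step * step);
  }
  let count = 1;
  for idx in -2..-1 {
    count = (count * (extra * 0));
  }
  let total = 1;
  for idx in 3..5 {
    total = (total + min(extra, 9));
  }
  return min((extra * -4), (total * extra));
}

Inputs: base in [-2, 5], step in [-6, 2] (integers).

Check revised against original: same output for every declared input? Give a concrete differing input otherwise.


The two versions differ — the changes include same computation, different form.
One worked example (base=3, step=-1) — original: extra := -4 | (((extra - base) == max(base, step)) && ((9 + -5) != abs(step))): false | extra := 1 | count := 1 | iter idx=-2: | count := 0 | total := 1 | iter idx=3: | total := 2 | iter idx=4: | total := 3 | result -4; revised: extra := -4 | (((extra - base) == max(base, step)) && (abs(step) != (9 + -5))): false | extra := 1 | count := 1 | iter idx=-2: | count := 0 | total := 1 | iter idx=3: | total := 2 | iter idx=4: | total := 3 | result -4; agreement on -4.
An exhaustive pass over the 72 declared inputs shows identical outputs.
verdict: equivalent


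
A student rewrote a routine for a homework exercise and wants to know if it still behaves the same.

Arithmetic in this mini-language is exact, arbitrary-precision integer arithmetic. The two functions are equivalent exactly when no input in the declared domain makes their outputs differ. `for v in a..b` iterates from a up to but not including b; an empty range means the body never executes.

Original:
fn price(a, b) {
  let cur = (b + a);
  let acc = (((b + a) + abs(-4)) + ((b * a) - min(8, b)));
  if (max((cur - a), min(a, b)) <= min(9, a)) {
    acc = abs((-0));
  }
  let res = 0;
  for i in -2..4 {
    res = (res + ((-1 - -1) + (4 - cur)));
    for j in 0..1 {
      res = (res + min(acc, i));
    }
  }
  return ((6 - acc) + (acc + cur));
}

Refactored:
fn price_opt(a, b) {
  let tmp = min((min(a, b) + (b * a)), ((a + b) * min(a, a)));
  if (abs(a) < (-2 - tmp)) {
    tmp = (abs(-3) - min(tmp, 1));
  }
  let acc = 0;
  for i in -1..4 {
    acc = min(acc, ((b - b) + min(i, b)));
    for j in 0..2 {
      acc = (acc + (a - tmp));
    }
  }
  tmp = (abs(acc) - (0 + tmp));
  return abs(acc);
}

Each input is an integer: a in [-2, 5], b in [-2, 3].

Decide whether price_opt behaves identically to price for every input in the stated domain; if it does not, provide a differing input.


On input a=-2, b=-2, price returns 2 while price_opt returns 42.
verdict: not equivalent; witness: a=-2, b=-2


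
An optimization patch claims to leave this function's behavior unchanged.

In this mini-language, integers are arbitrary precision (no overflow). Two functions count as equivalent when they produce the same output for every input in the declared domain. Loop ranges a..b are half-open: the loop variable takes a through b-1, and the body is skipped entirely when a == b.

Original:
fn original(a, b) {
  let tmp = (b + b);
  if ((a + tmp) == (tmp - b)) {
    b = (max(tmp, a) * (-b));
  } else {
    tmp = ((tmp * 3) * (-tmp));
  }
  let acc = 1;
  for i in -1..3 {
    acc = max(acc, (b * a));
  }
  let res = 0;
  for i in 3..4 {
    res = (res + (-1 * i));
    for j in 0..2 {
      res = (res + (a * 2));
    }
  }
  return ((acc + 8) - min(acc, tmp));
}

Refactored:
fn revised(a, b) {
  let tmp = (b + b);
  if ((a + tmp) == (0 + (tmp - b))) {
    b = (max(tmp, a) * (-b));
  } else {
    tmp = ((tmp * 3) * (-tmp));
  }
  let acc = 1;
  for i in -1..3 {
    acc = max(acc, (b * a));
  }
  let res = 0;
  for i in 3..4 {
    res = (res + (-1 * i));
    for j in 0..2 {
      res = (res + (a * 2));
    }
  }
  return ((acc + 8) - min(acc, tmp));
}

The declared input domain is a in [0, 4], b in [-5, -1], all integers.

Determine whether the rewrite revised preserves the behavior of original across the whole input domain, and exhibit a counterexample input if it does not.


The two are interchangeable: constant usage differs; also arithmetic usage differs, and every declared input agrees.
One worked example (a=3, b=-3) — original: tmp = -6; ((a + tmp) == (tmp - b)) -> true; b = 9; acc = 1; [i=-1]; acc = 27; [i=0]; acc = 27; [i=1]; acc = 27; [i=2]; acc = 27; res = 0; [i=3]; res = -3; [j=0]; res = 3; [j=1]; res = 9; return 41; revised: tmp = -6; ((a + tmp) == (0 + (tmp - b))) -> true; b = 9; acc = 1; [i=-1]; acc = 27; [i=0]; acc = 27; [i=1]; acc = 27; [i=2]; acc = 27; res = 0; [i=3]; res = -3; [j=0]; res = 3; [j=1]; res = 9; return 41; agreement on 41.
Across all 25 domain points the two functions coincide.
verdict: equivalent


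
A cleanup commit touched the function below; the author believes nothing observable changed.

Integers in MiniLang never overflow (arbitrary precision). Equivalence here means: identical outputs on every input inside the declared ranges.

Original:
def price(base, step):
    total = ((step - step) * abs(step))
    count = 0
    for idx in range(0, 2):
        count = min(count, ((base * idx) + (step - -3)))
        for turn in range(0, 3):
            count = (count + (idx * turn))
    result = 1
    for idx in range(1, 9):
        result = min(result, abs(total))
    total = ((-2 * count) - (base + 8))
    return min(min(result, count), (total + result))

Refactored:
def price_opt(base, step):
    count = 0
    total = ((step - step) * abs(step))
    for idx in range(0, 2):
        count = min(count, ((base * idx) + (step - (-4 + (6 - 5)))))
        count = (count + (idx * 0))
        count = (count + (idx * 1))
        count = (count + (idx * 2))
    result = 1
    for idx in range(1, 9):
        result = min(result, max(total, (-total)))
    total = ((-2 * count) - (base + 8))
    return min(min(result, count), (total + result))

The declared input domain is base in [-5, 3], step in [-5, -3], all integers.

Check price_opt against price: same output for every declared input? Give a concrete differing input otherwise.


Comparing the listings, the differences include: arithmetic usage differs, and loop structure differs, and min/max/abs usage differs, and local variable names differ, and statement counts differ, and constant usage differs.
As a probe, take base=-3, step=-3: price runs total becomes 0; next count becomes 0; next at idx=0:; next count becomes 0; next at turn=0:; next count becomes 0; next at turn=1:; next count becomes 0; next at turn=2:; next count becomes 0; next at idx=1:; next count becomes -3; next at turn=0:; next count becomes -3; next at turn=1:; next count becomes -2; next at turn=2:; next count becomes 0; next result becomes 1; next at idx=1:; next result becomes 0; next at idx=2:; next result becomes 0; next at idx=3:; next result becomes 0; next at idx=4:; next result becomes 0; next at idx=5:; next result becomes 0; next at idx=6:; next result becomes 0; next at idx=7:; next result becomes 0; next at idx=8:; next result becomes 0; next total becomes -5; next final value -5; price_opt runs count becomes 0; next total becomes 0; next at idx=0:; next count becomes 0; next count becomes 0; next count becomes 0; next count becomes 0; next at idx=1:; next count becomes -3; next count becomes -3; next count becomes -2; next count becomes 0; next result becomes 1; next at idx=1:; next result becomes 0; next at idx=2:; next result becomes 0; next at idx=3:; next result becomes 0; next at idx=4:; next result becomes 0; next at idx=5:; next result becomes 0; next at idx=6:; next result becomes 0; next at idx=7:; next result becomes 0; next at idx=8:; next result becomes 0; next total becomes -5; next final value -5; both end at -5.
Across all 27 domain points the two functions coincide.
verdict: equivalent


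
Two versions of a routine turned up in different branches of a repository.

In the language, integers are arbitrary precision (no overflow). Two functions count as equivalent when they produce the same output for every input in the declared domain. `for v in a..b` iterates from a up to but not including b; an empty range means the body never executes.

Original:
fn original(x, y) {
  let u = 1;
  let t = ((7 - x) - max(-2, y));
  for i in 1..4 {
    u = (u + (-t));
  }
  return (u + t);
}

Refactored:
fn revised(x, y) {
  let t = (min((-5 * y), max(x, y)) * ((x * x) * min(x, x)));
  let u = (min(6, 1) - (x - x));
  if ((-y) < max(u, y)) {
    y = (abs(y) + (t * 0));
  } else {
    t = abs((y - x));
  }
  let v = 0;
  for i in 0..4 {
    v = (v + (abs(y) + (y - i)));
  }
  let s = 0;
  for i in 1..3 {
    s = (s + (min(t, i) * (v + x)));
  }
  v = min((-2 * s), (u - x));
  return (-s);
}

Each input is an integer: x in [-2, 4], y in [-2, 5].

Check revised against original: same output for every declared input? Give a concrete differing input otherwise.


These are not equivalent — on x=-2, y=-2 the outputs split (-21 vs 0).
original: u = 1; t = 11; [i=1]; u = -10; [i=2]; u = -21; [i=3]; u = -32; return -21
revised: t = 16; u = 1; ((-y) < max(u, y)) -> false; t = 0; v = 0; [i=0]; v = 0; [i=1]; v = -1; [i=2]; v = -3; [i=3]; v = -6; s = 0; [i=1]; s = 0; [i=2]; s = 0; v = 0; return 0
verdict: not equivalent; witness: x=-2, y=-2


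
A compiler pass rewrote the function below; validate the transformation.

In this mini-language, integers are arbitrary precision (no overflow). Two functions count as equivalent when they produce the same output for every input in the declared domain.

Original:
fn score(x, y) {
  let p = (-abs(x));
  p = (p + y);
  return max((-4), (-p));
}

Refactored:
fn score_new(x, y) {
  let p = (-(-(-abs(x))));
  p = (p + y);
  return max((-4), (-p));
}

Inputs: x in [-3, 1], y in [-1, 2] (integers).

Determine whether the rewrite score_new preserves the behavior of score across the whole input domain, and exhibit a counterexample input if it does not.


Differences: same computation, different form — yet all 20 inputs agree.
verdict: equivalent


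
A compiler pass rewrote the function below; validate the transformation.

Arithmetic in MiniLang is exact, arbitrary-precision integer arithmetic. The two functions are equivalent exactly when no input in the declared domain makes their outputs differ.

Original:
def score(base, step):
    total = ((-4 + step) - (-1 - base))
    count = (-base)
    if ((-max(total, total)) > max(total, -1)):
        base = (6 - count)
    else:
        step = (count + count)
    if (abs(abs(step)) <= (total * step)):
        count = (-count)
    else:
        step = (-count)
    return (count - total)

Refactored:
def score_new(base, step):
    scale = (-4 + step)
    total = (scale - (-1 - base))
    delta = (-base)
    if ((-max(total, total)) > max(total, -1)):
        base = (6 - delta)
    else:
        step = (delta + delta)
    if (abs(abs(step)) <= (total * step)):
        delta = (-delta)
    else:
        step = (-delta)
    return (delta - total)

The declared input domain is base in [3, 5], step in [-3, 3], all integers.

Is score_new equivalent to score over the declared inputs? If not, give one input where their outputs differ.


Reading the diff, among the changes: statement counts differ; local variable names differ.
One worked example (base=5, step=2) — score: total := 4 | count := -5 | ((-max(total, total)) > max(total, -1)): false | step := -10 | (abs(abs(step)) <= (total * step)): false | step := 5 | result -9; score_new: scale := -2 | total := 4 | delta := -5 | ((-max(total, total)) > max(total, -1)): false | step := -10 | (abs(abs(step)) <= (total * step)): false | step := 5 | result -9; agreement on -9.
Checked all 21 inputs in the declared domain: the outputs agree on every one.
verdict: equivalent


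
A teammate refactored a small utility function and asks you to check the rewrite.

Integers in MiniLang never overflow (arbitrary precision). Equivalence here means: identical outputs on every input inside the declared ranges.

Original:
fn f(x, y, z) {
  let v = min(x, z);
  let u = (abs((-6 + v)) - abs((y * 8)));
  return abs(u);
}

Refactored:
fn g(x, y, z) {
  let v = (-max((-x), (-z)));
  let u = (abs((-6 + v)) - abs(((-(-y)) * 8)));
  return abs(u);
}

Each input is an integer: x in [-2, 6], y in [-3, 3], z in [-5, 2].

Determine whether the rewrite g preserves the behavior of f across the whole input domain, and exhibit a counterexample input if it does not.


This is a faithful refactor — min/max/abs usage differs, but the computed results match everywhere.
Spot check at x=5, y=-2, z=2 — f: v becomes 2; next u becomes -12; next final value 12. g: v becomes 2; next u becomes -12; next final value 12. Both give 12.
Across all 504 domain points the two functions coincide.
verdict: equivalent


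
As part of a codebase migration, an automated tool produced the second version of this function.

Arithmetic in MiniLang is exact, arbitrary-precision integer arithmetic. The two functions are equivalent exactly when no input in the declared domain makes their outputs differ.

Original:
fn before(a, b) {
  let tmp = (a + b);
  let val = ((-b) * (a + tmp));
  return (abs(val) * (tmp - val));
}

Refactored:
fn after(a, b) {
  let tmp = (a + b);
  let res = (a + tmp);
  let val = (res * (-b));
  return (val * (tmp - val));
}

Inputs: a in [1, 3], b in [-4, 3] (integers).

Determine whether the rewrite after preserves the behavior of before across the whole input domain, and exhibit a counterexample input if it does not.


On input a=1, b=-4, before returns 40 while after returns -40.
verdict: not equivalent; witness: a=1, b=-4


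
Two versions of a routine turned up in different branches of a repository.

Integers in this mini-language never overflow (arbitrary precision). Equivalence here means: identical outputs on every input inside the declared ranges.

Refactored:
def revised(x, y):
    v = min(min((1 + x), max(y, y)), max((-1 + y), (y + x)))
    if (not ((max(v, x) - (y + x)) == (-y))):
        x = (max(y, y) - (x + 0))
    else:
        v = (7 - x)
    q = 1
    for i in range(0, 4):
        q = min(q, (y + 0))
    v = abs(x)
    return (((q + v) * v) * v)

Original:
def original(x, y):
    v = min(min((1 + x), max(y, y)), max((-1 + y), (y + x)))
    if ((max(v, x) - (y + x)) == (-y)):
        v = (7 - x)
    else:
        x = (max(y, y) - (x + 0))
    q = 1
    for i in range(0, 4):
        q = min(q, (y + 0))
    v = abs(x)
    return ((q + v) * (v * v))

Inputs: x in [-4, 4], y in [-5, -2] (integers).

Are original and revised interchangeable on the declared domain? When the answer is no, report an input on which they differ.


Although boolean connective usage differs, 36/36 inputs agree.
verdict: equivalent


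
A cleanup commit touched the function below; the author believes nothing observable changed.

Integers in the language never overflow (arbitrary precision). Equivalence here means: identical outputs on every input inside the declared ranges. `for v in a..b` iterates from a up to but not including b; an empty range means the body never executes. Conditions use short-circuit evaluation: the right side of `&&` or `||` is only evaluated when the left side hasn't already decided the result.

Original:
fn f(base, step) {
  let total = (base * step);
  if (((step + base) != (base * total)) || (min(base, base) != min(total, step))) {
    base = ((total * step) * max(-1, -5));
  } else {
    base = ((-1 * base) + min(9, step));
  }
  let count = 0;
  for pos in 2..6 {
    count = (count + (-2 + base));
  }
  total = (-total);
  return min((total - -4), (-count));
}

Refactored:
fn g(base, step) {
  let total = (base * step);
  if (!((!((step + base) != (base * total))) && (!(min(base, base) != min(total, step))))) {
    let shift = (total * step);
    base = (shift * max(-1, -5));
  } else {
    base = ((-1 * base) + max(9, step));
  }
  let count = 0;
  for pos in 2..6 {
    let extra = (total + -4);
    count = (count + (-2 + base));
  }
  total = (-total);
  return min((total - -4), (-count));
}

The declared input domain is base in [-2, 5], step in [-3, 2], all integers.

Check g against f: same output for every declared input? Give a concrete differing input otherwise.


There is a counterexample at base=0, step=0: 4 on one side, -28 on the other.
f: total = 0; (((step + base) != (base * total)) || (min(base, base) != min(total, step))) -> false; base = 0; count = 0; [pos=2]; count = -2; [pos=3]; count = -4; [pos=4]; count = -6; [pos=5]; count = -8; total = 0; return 4
g: total = 0; (!((!((step + base) != (base * total))) && (!(min(base, base) != min(total, step))))) -> false; base = 9; count = 0; [pos=2]; extra = -4; count = 7; [pos=3]; extra = -4; count = 14; [pos=4]; extra = -4; count = 21; [pos=5]; extra = -4; count = 28; total = 0; return -28
verdict: not equivalent; witness: base=0, step=0


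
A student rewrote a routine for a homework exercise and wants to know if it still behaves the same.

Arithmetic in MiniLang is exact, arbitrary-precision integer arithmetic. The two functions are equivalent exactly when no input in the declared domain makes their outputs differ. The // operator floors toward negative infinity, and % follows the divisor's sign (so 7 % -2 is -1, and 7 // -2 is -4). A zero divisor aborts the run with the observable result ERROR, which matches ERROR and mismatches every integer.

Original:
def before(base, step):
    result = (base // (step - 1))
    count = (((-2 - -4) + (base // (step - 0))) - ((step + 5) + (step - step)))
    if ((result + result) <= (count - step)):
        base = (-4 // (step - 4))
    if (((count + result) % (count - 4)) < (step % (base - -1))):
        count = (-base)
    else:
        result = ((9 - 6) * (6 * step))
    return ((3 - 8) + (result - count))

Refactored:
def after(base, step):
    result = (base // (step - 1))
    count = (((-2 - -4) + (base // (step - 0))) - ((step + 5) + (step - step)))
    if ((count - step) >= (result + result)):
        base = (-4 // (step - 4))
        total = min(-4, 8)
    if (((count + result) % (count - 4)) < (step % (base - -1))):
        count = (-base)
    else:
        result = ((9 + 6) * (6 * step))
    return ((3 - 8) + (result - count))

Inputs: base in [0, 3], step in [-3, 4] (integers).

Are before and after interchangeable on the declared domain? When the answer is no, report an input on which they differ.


These are not equivalent — on base=0, step=-3 the outputs split (-59 vs -275).
before: result := 0 | count := 0 | ((result + result) <= (count - step)): true | base := 0 | (((count + result) % (count - 4)) < (step % (base - -1))): false | result := -54 | result -59
after: result := 0 | count := 0 | ((count - step) >= (result + result)): true | base := 0 | total := -4 | (((count + result) % (count - 4)) < (step % (base - -1))): false | result := -270 | result -275
verdict: not equivalent; witness: base=0, step=-3


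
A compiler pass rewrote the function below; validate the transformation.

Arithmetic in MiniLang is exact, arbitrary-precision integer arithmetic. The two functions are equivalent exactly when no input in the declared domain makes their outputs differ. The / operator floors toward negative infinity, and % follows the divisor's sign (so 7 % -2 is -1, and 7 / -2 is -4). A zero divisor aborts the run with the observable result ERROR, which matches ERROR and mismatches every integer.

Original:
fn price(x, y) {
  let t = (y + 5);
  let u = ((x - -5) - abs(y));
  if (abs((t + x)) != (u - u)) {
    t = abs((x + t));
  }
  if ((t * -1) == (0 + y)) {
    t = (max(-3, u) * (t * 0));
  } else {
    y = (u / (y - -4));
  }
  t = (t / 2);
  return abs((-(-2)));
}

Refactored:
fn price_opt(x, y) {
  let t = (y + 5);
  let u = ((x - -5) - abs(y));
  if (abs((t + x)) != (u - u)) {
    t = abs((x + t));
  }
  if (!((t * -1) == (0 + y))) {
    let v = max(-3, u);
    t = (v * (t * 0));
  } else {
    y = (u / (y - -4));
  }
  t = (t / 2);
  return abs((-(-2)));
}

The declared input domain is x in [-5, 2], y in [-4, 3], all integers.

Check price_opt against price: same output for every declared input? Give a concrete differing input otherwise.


Evaluate both at x=-5, y=-4.
price: t=1, then u=-4, then (abs((t + x)) != (u - u)) is true, then t=4, then ((t * -1) == (0 + y)) is true, then t=0, then t=0, then returns 2
price_opt: t=1, then u=-4, then (abs((t + x)) != (u - u)) is true, then t=4, then (!((t * -1) == (0 + y))) is false, then a zero divisor aborts: ERROR
2 vs ERROR — the two versions disagree here.
verdict: not equivalent; witness: x=-5, y=-4


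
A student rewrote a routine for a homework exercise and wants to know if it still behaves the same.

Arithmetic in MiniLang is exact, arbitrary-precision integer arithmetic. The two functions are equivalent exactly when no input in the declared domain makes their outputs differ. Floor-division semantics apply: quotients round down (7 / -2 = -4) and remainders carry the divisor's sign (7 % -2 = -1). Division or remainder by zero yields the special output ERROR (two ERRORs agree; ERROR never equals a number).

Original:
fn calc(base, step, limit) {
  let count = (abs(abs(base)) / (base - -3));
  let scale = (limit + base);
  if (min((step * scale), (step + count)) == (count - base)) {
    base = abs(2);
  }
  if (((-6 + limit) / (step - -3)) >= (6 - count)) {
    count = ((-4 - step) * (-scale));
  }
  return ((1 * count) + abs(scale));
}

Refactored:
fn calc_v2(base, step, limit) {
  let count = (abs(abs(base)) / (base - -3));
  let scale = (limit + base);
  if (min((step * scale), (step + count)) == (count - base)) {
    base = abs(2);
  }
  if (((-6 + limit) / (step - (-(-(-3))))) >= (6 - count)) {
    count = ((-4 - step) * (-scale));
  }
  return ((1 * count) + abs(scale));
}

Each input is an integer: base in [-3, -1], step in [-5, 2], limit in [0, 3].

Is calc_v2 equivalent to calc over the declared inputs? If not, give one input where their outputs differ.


Equivalent — the differences include same computation, different form, yet no declared input distinguishes the two.
Tracing base=-1, step=-5, limit=2: calc: count := 0 | scale := 1 | (min((step * scale), (step + count)) == (count - base)): false | (((-6 + limit) / (step - -3)) >= (6 - count)): false | result 1 | calc_v2: count := 0 | scale := 1 | (min((step * scale), (step + count)) == (count - base)): false | (((-6 + limit) / (step - (-(-(-3))))) >= (6 - count)): false | result 1 — matching result 1.
Checked all 96 inputs in the declared domain: the outputs agree on every one.
verdict: equivalent


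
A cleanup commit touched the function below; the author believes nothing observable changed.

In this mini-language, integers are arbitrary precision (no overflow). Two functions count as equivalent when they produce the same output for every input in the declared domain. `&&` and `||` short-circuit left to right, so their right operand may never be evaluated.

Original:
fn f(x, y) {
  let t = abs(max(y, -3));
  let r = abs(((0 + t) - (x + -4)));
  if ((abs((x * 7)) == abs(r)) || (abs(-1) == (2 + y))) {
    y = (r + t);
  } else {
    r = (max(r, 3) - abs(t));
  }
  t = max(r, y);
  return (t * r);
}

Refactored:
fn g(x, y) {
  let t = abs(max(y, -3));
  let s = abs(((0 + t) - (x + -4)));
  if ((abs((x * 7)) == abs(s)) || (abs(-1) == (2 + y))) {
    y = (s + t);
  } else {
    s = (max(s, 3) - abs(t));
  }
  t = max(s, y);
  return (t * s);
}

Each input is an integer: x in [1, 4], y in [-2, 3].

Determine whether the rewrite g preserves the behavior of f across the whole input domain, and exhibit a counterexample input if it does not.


The two versions differ — the changes include local variable names differ.
Tracing x=4, y=-1: f: t=1, then r=1, then ((abs((x * 7)) == abs(r)) || (abs(-1) == (2 + y))) is true, then y=2, then t=2, then returns 2 | g: t=1, then s=1, then ((abs((x * 7)) == abs(s)) || (abs(-1) == (2 + y))) is true, then y=2, then t=2, then returns 2 — matching result 2.
Sweeping the whole domain (24 inputs) finds no disagreement.
verdict: equivalent


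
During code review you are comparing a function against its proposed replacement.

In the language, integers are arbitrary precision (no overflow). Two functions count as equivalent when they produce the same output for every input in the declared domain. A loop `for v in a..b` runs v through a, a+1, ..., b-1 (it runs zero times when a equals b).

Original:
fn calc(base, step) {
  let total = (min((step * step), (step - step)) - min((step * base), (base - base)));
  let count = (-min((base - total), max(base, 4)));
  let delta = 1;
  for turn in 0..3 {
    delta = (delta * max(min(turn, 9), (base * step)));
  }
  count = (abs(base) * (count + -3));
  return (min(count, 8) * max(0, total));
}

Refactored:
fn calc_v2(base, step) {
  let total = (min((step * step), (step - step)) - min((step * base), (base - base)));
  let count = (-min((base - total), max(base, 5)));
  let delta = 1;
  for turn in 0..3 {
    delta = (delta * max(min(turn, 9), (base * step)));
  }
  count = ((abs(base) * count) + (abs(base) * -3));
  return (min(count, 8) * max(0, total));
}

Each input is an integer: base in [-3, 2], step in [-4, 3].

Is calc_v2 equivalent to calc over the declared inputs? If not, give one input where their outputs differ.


Equivalent. The edit looks behavioral (`4` became `5`), but over these ranges it never changes the outcome.
Sweeping the whole domain (48 inputs) finds no disagreement.
Spot check at base=0, step=-4 — calc: total := 0 | count := 0 | delta := 1 | iter turn=0: | delta := 0 | iter turn=1: | delta := 0 | iter turn=2: | delta := 0 | count := 0 | result 0. calc_v2: total := 0 | count := 0 | delta := 1 | iter turn=0: | delta := 0 | iter turn=1: | delta := 0 | iter turn=2: | delta := 0 | count := 0 | result 0. Both give 0.
verdict: equivalent


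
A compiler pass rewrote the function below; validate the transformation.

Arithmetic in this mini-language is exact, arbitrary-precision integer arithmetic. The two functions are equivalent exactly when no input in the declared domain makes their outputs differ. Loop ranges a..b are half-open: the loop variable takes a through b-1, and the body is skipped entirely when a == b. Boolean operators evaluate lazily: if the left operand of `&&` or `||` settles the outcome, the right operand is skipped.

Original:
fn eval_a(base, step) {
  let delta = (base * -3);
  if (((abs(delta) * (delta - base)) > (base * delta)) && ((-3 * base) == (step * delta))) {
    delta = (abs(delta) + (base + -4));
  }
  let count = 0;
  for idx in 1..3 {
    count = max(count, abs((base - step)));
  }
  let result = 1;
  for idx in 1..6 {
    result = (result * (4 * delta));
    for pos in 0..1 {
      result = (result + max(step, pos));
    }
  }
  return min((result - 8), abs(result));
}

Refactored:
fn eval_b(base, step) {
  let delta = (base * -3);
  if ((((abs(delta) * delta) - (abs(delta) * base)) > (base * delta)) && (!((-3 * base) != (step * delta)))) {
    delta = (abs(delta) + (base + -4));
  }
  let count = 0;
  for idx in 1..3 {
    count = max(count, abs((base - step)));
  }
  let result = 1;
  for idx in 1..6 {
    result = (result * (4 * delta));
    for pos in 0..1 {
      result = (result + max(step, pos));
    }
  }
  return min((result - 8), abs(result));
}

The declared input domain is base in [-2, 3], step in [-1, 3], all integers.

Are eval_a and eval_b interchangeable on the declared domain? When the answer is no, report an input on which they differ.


This is a faithful refactor — arithmetic usage differs; and comparison usage differs; and min/max/abs usage differs; and boolean connective usage differs, but the computed results match everywhere.
As a probe, take base=1, step=2: eval_a runs delta := -3 | (((abs(delta) * (delta - base)) > (base * delta)) && ((-3 * base) == (step * delta))): false | count := 0 | iter idx=1: | count := 1 | iter idx=2: | count := 1 | result := 1 | iter idx=1: | result := -12 | iter pos=0: | result := -10 | iter idx=2: | result := 120 | iter pos=0: | result := 122 | iter idx=3: | result := -1464 | iter pos=0: | result := -1462 | iter idx=4: | result := 17544 | iter pos=0: | result := 17546 | iter idx=5: | result := -210552 | iter pos=0: | result := -210550 | result -210558; eval_b runs delta := -3 | ((((abs(delta) * delta) - (abs(delta) * base)) > (base * delta)) && (!((-3 * base) != (step * delta)))): false | count := 0 | iter idx=1: | count := 1 | iter idx=2: | count := 1 | result := 1 | iter idx=1: | result := -12 | iter pos=0: | result := -10 | iter idx=2: | result := 120 | iter pos=0: | result := 122 | iter idx=3: | result := -1464 | iter pos=0: | result := -1462 | iter idx=4: | result := 17544 | iter pos=0: | result := 17546 | iter idx=5: | result := -210552 | iter pos=0: | result := -210550 | result -210558; both end at -210558.
Across all 30 domain points the two functions coincide.
verdict: equivalent


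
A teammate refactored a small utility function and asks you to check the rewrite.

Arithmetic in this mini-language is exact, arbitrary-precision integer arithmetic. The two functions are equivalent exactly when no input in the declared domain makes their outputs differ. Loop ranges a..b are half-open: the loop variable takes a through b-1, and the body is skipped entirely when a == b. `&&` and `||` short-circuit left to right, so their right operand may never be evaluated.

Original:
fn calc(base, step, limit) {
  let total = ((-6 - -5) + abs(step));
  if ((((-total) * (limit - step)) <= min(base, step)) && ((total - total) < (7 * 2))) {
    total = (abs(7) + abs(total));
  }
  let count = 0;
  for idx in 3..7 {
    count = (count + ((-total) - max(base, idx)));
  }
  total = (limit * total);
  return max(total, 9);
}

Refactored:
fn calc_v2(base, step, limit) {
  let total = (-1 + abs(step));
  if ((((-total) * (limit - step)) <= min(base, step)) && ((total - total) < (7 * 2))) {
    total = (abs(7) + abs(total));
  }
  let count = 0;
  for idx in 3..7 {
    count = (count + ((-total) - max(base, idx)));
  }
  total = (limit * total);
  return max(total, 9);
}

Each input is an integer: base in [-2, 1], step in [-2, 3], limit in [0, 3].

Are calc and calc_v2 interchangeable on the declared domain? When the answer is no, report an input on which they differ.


Reading the diff, among the changes: constant usage differs; arithmetic usage differs.
As a probe, take base=-2, step=0, limit=0: calc runs total becomes -1; next ((((-total) * (limit - step)) <= min(base, step)) && ((total - total) < (7 * 2))) evaluates to false; next count becomes 0; next at idx=3:; next count becomes -2; next at idx=4:; next count becomes -5; next at idx=5:; next count becomes -9; next at idx=6:; next count becomes -14; next total becomes 0; next final value 9; calc_v2 runs total becomes -1; next ((((-total) * (limit - step)) <= min(base, step)) && ((total - total) < (7 * 2))) evaluates to false; next count becomes 0; next at idx=3:; next count becomes -2; next at idx=4:; next count becomes -5; next at idx=5:; next count becomes -9; next at idx=6:; next count becomes -14; next total becomes 0; next final value 9; both end at 9.
Every one of the 96 inputs gives matching results.
verdict: equivalent


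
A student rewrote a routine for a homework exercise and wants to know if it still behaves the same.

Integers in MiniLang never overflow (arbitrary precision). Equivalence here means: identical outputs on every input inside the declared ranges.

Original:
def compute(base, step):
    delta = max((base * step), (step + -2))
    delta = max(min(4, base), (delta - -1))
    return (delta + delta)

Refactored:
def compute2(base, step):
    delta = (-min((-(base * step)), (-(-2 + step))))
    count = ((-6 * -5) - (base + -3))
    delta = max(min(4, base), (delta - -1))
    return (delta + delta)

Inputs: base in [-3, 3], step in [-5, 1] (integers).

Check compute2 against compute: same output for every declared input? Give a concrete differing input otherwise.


Changes here: min/max/abs usage differs; and statement counts differ; and local variable names differ; and arithmetic usage differs; and constant usage differs; the full 49-point sweep finds no disagreement.
verdict: equivalent


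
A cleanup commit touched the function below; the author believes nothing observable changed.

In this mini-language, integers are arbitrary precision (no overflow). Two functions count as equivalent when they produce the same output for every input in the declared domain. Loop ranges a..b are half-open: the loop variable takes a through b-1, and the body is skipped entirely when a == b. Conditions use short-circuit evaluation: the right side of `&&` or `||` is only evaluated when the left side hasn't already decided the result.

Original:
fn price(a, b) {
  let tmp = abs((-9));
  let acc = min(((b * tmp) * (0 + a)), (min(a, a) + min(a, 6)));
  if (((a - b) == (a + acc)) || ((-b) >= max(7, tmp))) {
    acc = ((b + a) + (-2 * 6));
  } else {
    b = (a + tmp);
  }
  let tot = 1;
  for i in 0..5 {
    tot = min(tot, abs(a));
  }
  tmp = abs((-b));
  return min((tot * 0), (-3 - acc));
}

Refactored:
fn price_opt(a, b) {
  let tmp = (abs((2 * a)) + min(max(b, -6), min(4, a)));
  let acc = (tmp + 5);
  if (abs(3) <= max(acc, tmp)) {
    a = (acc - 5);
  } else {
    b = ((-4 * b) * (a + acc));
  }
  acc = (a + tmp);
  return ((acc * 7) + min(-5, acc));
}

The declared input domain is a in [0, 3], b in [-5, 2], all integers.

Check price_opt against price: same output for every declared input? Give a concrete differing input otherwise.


These are not equivalent — on a=0, b=-5 the outputs split (-3 vs -40).
price: tmp=9, then acc=0, then (((a - b) == (a + acc)) || ((-b) >= max(7, tmp))) is false, then b=9, then tot=1, then (i=0), then tot=0, then (i=1), then tot=0, then (i=2), then tot=0, then (i=3), then tot=0, then (i=4), then tot=0, then tmp=9, then returns -3
price_opt: tmp=-5, then acc=0, then (abs(3) <= max(acc, tmp)) is false, then b=0, then acc=-5, then returns -40
verdict: not equivalent; witness: a=0, b=-5
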